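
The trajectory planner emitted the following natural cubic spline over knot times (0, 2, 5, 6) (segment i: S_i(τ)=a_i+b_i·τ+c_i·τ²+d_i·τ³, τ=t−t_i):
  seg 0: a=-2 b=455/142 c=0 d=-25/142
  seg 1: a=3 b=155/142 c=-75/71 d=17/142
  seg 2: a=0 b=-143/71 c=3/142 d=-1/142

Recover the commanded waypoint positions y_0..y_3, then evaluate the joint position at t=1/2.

y_0 = S_0(0) = a_0 = -2
y_1 = S_1(0) = a_1 = 3
y_2 = S_2(0) = a_2 = 0
y_3 = S_2(1) = -2
t_q=1/2 is in segment 0 (τ=1/2); S_0(τ)=-477/1136

y_0=-2 y_1=3 y_2=0 y_3=-2
S(1/2) = -477/1136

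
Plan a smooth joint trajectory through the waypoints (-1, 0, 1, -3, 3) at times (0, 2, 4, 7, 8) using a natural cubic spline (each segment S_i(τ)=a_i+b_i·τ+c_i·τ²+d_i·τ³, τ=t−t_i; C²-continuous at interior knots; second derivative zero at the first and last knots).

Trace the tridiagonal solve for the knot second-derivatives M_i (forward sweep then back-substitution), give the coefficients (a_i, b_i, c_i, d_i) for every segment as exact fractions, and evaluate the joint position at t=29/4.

Δ: Δ0=1/2, Δ1=1/2, Δ2=-4/3, Δ3=6
row 1: diag=8, rhs=0; c'=1/4, d'=0
row 2: denom=10−2·1/4=19/2; d'=(-11−2·0)/(19/2)=-22/19
row 3: denom=8−3·6/19=134/19; d'=(44−3·-22/19)/(134/19)=451/67
back: M3=451/67
back: M2=-22/19−6/19·451/67=-220/67
back: M1=0−1/4·-220/67=55/67
M: M0=0, M1=55/67, M2=-220/67, M3=451/67, M4=0
seg 0: a=-1, c=M0/2=0, d=(M1−M0)/(6·2)=55/804, b=Δ0−h0·(2M0+M1)/6=91/402
seg 1: a=0, c=M1/2=55/134, d=(M2−M1)/(6·2)=-275/804, b=Δ1−h1·(2M1+M2)/6=421/402
seg 2: a=1, c=M2/2=-110/67, d=(M3−M2)/(6·3)=671/1206, b=Δ2−h2·(2M2+M3)/6=-569/402
seg 3: a=-3, c=M3/2=451/134, d=(M4−M3)/(6·1)=-451/402, b=Δ3−h3·(2M3+M4)/6=755/201
t_q=29/4 → seg 3, τ=1/4; S=-3+755/201·τ+451/134·τ²+-451/402·τ³=-16021/8576

  seg 0: a=-1 b=91/402 c=0 d=55/804
  seg 1: a=0 b=421/402 c=55/134 d=-275/804
  seg 2: a=1 b=-569/402 c=-110/67 d=671/1206
  seg 3: a=-3 b=755/201 c=451/134 d=-451/402
S(29/4) = -16021/8576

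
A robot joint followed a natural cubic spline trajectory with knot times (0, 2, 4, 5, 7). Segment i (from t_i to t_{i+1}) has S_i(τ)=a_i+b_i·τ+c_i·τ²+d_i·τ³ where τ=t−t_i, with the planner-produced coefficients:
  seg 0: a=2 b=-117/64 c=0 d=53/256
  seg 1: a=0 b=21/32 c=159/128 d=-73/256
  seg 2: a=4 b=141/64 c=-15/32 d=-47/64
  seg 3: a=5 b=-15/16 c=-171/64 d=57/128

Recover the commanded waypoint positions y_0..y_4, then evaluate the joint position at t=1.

y_0 = S_0(0) = a_0 = 2
y_1 = S_1(0) = a_1 = 0
y_2 = S_2(0) = a_2 = 4
y_3 = S_3(0) = a_3 = 5
y_4 = S_3(2) = -4
t_q=1 is in segment 0 (τ=1); S_0(τ)=97/256

y_0=2 y_1=0 y_2=4 y_3=5 y_4=-4
S(1) = 97/256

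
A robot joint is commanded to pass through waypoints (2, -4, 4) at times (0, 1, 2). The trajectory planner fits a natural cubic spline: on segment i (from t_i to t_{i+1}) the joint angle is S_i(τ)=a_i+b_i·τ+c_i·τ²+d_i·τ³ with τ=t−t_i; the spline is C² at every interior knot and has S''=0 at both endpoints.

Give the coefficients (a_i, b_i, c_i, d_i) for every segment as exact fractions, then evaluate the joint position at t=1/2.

  seg 0: a=2 b=-19/2 c=0 d=7/2
  seg 1: a=-4 b=1 c=21/2 d=-7/2
S(1/2) = -37/16

Δ: Δ0=-6, Δ1=8
row 1: diag=4, rhs=84; c'=1/4, d'=21
back: M1=21
M: M0=0, M1=21, M2=0
seg 0: a=2, c=M0/2=0, d=(M1−M0)/(6·1)=7/2, b=Δ0−h0·(2M0+M1)/6=-19/2
seg 1: a=-4, c=M1/2=21/2, d=(M2−M1)/(6·1)=-7/2, b=Δ1−h1·(2M1+M2)/6=1
t_q=1/2 → seg 0, τ=1/2; S=2+-19/2·τ+0·τ²+7/2·τ³=-37/16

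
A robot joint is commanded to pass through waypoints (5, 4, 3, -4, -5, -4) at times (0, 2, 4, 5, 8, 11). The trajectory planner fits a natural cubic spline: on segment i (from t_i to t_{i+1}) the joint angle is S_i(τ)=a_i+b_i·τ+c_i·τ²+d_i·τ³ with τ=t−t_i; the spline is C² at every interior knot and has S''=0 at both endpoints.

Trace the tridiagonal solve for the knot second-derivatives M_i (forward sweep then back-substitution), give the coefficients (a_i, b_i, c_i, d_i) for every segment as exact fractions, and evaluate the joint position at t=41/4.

  seg 0: a=5 b=-370/311 c=0 d=429/2488
  seg 1: a=4 b=547/622 c=1287/1244 d=-2145/2488
  seg 2: a=3 b=-1657/311 c=-1287/311 d=767/311
  seg 3: a=-4 b=-1930/311 c=1014/311 d=-3647/8397
  seg 4: a=-5 b=507/311 c=-605/933 d=605/8397
S(41/4) = -75517/19904

Δ: Δ0=-1/2, Δ1=-1/2, Δ2=-7, Δ3=-1/3, Δ4=1/3
row 1: diag=8, rhs=0; c'=1/4, d'=0
row 2: denom=6−2·1/4=11/2; d'=(-39−2·0)/(11/2)=-78/11
row 3: denom=8−1·2/11=86/11; d'=(40−1·-78/11)/(86/11)=259/43
row 4: denom=12−3·33/86=933/86; d'=(4−3·259/43)/(933/86)=-1210/933
back: M4=-1210/933
back: M3=259/43−33/86·-1210/933=2028/311
back: M2=-78/11−2/11·2028/311=-2574/311
back: M1=0−1/4·-2574/311=1287/622
M: M0=0, M1=1287/622, M2=-2574/311, M3=2028/311, M4=-1210/933, M5=0
seg 0: a=5, c=M0/2=0, d=(M1−M0)/(6·2)=429/2488, b=Δ0−h0·(2M0+M1)/6=-370/311
seg 1: a=4, c=M1/2=1287/1244, d=(M2−M1)/(6·2)=-2145/2488, b=Δ1−h1·(2M1+M2)/6=547/622
seg 2: a=3, c=M2/2=-1287/311, d=(M3−M2)/(6·1)=767/311, b=Δ2−h2·(2M2+M3)/6=-1657/311
seg 3: a=-4, c=M3/2=1014/311, d=(M4−M3)/(6·3)=-3647/8397, b=Δ3−h3·(2M3+M4)/6=-1930/311
seg 4: a=-5, c=M4/2=-605/933, d=(M5−M4)/(6·3)=605/8397, b=Δ4−h4·(2M4+M5)/6=507/311
t_q=41/4 → seg 4, τ=9/4; S=-5+507/311·τ+-605/933·τ²+605/8397·τ³=-75517/19904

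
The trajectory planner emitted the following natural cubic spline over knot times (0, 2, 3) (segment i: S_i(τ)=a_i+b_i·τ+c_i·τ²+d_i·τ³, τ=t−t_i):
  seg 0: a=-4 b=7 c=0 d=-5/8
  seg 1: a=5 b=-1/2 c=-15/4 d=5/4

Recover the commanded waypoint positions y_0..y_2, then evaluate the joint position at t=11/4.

y_0=-4 y_1=5 y_2=2
S(11/4) = 779/256

y_0 = S_0(0) = a_0 = -4
y_1 = S_1(0) = a_1 = 5
y_2 = S_1(1) = 2
t_q=11/4 is in segment 1 (τ=3/4); S_1(τ)=779/256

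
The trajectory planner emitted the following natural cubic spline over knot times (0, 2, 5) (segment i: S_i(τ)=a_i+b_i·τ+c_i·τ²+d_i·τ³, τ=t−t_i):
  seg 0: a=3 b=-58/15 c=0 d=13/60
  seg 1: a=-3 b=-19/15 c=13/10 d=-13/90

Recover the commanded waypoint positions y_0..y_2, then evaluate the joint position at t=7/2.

y_0=3 y_1=-3 y_2=1
S(7/2) = -197/80

y_0 = S_0(0) = a_0 = 3
y_1 = S_1(0) = a_1 = -3
y_2 = S_1(3) = 1
t_q=7/2 is in segment 1 (τ=3/2); S_1(τ)=-197/80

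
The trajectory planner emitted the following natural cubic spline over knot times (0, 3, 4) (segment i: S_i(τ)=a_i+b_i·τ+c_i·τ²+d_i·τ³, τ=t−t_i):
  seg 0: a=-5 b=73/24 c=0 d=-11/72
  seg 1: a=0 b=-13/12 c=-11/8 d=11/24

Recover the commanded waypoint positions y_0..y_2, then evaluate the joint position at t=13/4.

y_0 = S_0(0) = a_0 = -5
y_1 = S_1(0) = a_1 = 0
y_2 = S_1(1) = -2
t_q=13/4 is in segment 1 (τ=1/4); S_1(τ)=-179/512

y_0=-5 y_1=0 y_2=-2
S(13/4) = -179/512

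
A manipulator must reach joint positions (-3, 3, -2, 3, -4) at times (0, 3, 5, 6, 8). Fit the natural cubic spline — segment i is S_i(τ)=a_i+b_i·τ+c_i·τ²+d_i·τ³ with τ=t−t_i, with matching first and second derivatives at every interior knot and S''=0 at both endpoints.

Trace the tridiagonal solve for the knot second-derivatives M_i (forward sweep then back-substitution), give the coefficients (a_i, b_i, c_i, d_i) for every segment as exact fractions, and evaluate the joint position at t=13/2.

Δ: Δ0=2, Δ1=-5/2, Δ2=5, Δ3=-7/2
row 1: diag=10, rhs=-27; c'=1/5, d'=-27/10
row 2: denom=6−2·1/5=28/5; d'=(45−2·-27/10)/(28/5)=9
row 3: denom=6−1·5/28=163/28; d'=(-51−1·9)/(163/28)=-1680/163
back: M3=-1680/163
back: M2=9−5/28·-1680/163=1767/163
back: M1=-27/10−1/5·1767/163=-1587/326
M: M0=0, M1=-1587/326, M2=1767/163, M3=-1680/163, M4=0
seg 0: a=-3, c=M0/2=0, d=(M1−M0)/(6·3)=-529/1956, b=Δ0−h0·(2M0+M1)/6=2891/652
seg 1: a=3, c=M1/2=-1587/652, d=(M2−M1)/(6·2)=1707/1304, b=Δ1−h1·(2M1+M2)/6=-935/326
seg 2: a=-2, c=M2/2=1767/326, d=(M3−M2)/(6·1)=-1149/326, b=Δ2−h2·(2M2+M3)/6=506/163
seg 3: a=3, c=M3/2=-840/163, d=(M4−M3)/(6·2)=140/163, b=Δ3−h3·(2M3+M4)/6=1099/326
t_q=13/2 → seg 3, τ=1/2; S=3+1099/326·τ+-840/163·τ²+140/163·τ³=2285/652

  seg 0: a=-3 b=2891/652 c=0 d=-529/1956
  seg 1: a=3 b=-935/326 c=-1587/652 d=1707/1304
  seg 2: a=-2 b=506/163 c=1767/326 d=-1149/326
  seg 3: a=3 b=1099/326 c=-840/163 d=140/163
S(13/2) = 2285/652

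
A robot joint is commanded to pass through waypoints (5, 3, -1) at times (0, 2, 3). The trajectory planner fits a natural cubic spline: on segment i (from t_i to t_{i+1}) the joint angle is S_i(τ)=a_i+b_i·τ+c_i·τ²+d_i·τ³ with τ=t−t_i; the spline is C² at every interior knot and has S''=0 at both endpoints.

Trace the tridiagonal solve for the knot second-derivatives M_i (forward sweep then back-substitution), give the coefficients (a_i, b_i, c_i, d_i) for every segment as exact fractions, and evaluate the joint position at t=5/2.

Δ: Δ0=-1, Δ1=-4
row 1: diag=6, rhs=-18; c'=1/6, d'=-3
back: M1=-3
M: M0=0, M1=-3, M2=0
seg 0: a=5, c=M0/2=0, d=(M1−M0)/(6·2)=-1/4, b=Δ0−h0·(2M0+M1)/6=0
seg 1: a=3, c=M1/2=-3/2, d=(M2−M1)/(6·1)=1/2, b=Δ1−h1·(2M1+M2)/6=-3
t_q=5/2 → seg 1, τ=1/2; S=3+-3·τ+-3/2·τ²+1/2·τ³=19/16

  seg 0: a=5 b=0 c=0 d=-1/4
  seg 1: a=3 b=-3 c=-3/2 d=1/2
S(5/2) = 19/16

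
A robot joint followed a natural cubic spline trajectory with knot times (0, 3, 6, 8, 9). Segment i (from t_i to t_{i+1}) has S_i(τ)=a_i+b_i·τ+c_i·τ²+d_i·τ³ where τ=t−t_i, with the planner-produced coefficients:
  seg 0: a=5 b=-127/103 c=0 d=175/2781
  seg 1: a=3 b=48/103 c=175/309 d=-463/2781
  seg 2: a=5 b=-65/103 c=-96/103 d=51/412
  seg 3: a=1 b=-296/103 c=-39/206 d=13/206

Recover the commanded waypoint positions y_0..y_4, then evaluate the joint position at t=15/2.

y_0=5 y_1=3 y_2=5 y_3=1 y_4=-2
S(15/2) = 7825/3296

y_0 = S_0(0) = a_0 = 5
y_1 = S_1(0) = a_1 = 3
y_2 = S_2(0) = a_2 = 5
y_3 = S_3(0) = a_3 = 1
y_4 = S_3(1) = -2
t_q=15/2 is in segment 2 (τ=3/2); S_2(τ)=7825/3296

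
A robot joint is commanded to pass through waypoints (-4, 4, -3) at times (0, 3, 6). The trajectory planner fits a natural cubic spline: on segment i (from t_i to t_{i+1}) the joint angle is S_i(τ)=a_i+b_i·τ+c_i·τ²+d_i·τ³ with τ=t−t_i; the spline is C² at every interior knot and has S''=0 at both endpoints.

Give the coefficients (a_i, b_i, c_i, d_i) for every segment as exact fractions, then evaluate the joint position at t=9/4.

Δ: Δ0=8/3, Δ1=-7/3
row 1: diag=12, rhs=-30; c'=1/4, d'=-5/2
back: M1=-5/2
M: M0=0, M1=-5/2, M2=0
seg 0: a=-4, c=M0/2=0, d=(M1−M0)/(6·3)=-5/36, b=Δ0−h0·(2M0+M1)/6=47/12
seg 1: a=4, c=M1/2=-5/4, d=(M2−M1)/(6·3)=5/36, b=Δ1−h1·(2M1+M2)/6=1/6
t_q=9/4 → seg 0, τ=9/4; S=-4+47/12·τ+0·τ²+-5/36·τ³=827/256

  seg 0: a=-4 b=47/12 c=0 d=-5/36
  seg 1: a=4 b=1/6 c=-5/4 d=5/36
S(9/4) = 827/256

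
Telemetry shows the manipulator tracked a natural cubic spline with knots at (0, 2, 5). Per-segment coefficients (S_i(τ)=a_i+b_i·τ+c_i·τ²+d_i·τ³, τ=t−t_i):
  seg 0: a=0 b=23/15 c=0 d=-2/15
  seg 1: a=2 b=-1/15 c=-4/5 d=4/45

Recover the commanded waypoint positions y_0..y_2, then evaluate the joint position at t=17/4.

y_0=0 y_1=2 y_2=-3
S(17/4) = -19/16

y_0 = S_0(0) = a_0 = 0
y_1 = S_1(0) = a_1 = 2
y_2 = S_1(3) = -3
t_q=17/4 is in segment 1 (τ=9/4); S_1(τ)=-19/16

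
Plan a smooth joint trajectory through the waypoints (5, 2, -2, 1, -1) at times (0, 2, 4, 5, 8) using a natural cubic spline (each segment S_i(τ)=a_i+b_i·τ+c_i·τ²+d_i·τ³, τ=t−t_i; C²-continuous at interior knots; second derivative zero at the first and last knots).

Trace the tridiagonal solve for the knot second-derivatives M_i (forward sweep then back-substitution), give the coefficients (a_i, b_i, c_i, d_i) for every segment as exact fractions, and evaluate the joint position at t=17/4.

Δ: Δ0=-3/2, Δ1=-2, Δ2=3, Δ3=-2/3
row 1: diag=8, rhs=-3; c'=1/4, d'=-3/8
row 2: denom=6−2·1/4=11/2; d'=(30−2·-3/8)/(11/2)=123/22
row 3: denom=8−1·2/11=86/11; d'=(-22−1·123/22)/(86/11)=-607/172
back: M3=-607/172
back: M2=123/22−2/11·-607/172=268/43
back: M1=-3/8−1/4·268/43=-665/344
M: M0=0, M1=-665/344, M2=268/43, M3=-607/172, M4=0
seg 0: a=5, c=M0/2=0, d=(M1−M0)/(6·2)=-665/4128, b=Δ0−h0·(2M0+M1)/6=-883/1032
seg 1: a=2, c=M1/2=-665/688, d=(M2−M1)/(6·2)=2809/4128, b=Δ1−h1·(2M1+M2)/6=-1439/516
seg 2: a=-2, c=M2/2=134/43, d=(M3−M2)/(6·1)=-1679/1032, b=Δ2−h2·(2M2+M3)/6=1559/1032
seg 3: a=1, c=M3/2=-607/344, d=(M4−M3)/(6·3)=607/3096, b=Δ3−h3·(2M3+M4)/6=1477/516
t_q=17/4 → seg 2, τ=1/4; S=-2+1559/1032·τ+134/43·τ²+-1679/1032·τ³=-31989/22016

  seg 0: a=5 b=-883/1032 c=0 d=-665/4128
  seg 1: a=2 b=-1439/516 c=-665/688 d=2809/4128
  seg 2: a=-2 b=1559/1032 c=134/43 d=-1679/1032
  seg 3: a=1 b=1477/516 c=-607/344 d=607/3096
S(17/4) = -31989/22016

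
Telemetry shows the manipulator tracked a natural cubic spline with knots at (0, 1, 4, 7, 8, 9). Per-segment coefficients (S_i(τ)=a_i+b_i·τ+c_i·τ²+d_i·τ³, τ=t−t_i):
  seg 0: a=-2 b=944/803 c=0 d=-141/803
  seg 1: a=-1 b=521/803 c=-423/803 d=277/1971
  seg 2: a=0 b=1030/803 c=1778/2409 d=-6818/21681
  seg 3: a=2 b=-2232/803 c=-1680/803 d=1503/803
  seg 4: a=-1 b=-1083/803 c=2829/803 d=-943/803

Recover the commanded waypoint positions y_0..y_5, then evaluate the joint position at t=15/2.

y_0=-2 y_1=-1 y_2=0 y_3=2 y_4=-1 y_5=0
S(15/2) = 2063/6424

y_0 = S_0(0) = a_0 = -2
y_1 = S_1(0) = a_1 = -1
y_2 = S_2(0) = a_2 = 0
y_3 = S_3(0) = a_3 = 2
y_4 = S_4(0) = a_4 = -1
y_5 = S_4(1) = 0
t_q=15/2 is in segment 3 (τ=1/2); S_3(τ)=2063/6424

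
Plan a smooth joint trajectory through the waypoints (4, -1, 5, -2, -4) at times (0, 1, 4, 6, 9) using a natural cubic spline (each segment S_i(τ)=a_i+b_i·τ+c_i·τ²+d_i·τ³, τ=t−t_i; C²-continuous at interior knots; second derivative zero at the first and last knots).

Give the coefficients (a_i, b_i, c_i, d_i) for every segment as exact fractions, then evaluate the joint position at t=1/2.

Δ: Δ0=-5, Δ1=2, Δ2=-7/2, Δ3=-2/3
row 1: diag=8, rhs=42; c'=3/8, d'=21/4
row 2: denom=10−3·3/8=71/8; d'=(-33−3·21/4)/(71/8)=-390/71
row 3: denom=10−2·16/71=678/71; d'=(17−2·-390/71)/(678/71)=1987/678
back: M3=1987/678
back: M2=-390/71−16/71·1987/678=-2086/339
back: M1=21/4−3/8·-2086/339=854/113
M: M0=0, M1=854/113, M2=-2086/339, M3=1987/678, M4=0
seg 0: a=4, c=M0/2=0, d=(M1−M0)/(6·1)=427/339, b=Δ0−h0·(2M0+M1)/6=-2122/339
seg 1: a=-1, c=M1/2=427/113, d=(M2−M1)/(6·3)=-2324/3051, b=Δ1−h1·(2M1+M2)/6=-841/339
seg 2: a=5, c=M2/2=-1043/339, d=(M3−M2)/(6·2)=2053/2712, b=Δ2−h2·(2M2+M3)/6=-127/339
seg 3: a=-2, c=M3/2=1987/1356, d=(M4−M3)/(6·3)=-1987/12204, b=Δ3−h3·(2M3+M4)/6=-813/226
t_q=1/2 → seg 0, τ=1/2; S=4+-2122/339·τ+0·τ²+427/339·τ³=929/904

  seg 0: a=4 b=-2122/339 c=0 d=427/339
  seg 1: a=-1 b=-841/339 c=427/113 d=-2324/3051
  seg 2: a=5 b=-127/339 c=-1043/339 d=2053/2712
  seg 3: a=-2 b=-813/226 c=1987/1356 d=-1987/12204
S(1/2) = 929/904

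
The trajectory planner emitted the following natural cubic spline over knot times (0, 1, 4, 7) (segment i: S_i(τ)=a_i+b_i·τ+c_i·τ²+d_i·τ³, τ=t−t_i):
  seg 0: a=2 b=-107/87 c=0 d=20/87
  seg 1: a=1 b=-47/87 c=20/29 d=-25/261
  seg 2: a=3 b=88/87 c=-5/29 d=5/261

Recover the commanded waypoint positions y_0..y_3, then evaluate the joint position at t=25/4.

y_0 = S_0(0) = a_0 = 2
y_1 = S_1(0) = a_1 = 1
y_2 = S_2(0) = a_2 = 3
y_3 = S_2(3) = 5
t_q=25/4 is in segment 2 (τ=9/4); S_2(τ)=8577/1856

y_0=2 y_1=1 y_2=3 y_3=5
S(25/4) = 8577/1856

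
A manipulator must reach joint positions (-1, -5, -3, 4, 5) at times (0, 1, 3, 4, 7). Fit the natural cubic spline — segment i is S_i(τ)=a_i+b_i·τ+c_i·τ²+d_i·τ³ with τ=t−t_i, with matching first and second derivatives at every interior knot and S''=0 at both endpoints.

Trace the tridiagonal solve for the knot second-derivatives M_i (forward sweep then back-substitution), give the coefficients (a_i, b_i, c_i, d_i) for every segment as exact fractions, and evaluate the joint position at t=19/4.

  seg 0: a=-1 b=-3377/750 c=0 d=377/750
  seg 1: a=-5 b=-1123/375 c=377/250 d=367/1500
  seg 2: a=-3 b=448/75 c=372/125 d=-731/375
  seg 3: a=4 b=2279/375 c=-359/125 d=359/1125
S(19/4) = 56617/8000

Δ: Δ0=-4, Δ1=1, Δ2=7, Δ3=1/3
row 1: diag=6, rhs=30; c'=1/3, d'=5
row 2: denom=6−2·1/3=16/3; d'=(36−2·5)/(16/3)=39/8
row 3: denom=8−1·3/16=125/16; d'=(-40−1·39/8)/(125/16)=-718/125
back: M3=-718/125
back: M2=39/8−3/16·-718/125=744/125
back: M1=5−1/3·744/125=377/125
M: M0=0, M1=377/125, M2=744/125, M3=-718/125, M4=0
seg 0: a=-1, c=M0/2=0, d=(M1−M0)/(6·1)=377/750, b=Δ0−h0·(2M0+M1)/6=-3377/750
seg 1: a=-5, c=M1/2=377/250, d=(M2−M1)/(6·2)=367/1500, b=Δ1−h1·(2M1+M2)/6=-1123/375
seg 2: a=-3, c=M2/2=372/125, d=(M3−M2)/(6·1)=-731/375, b=Δ2−h2·(2M2+M3)/6=448/75
seg 3: a=4, c=M3/2=-359/125, d=(M4−M3)/(6·3)=359/1125, b=Δ3−h3·(2M3+M4)/6=2279/375
t_q=19/4 → seg 3, τ=3/4; S=4+2279/375·τ+-359/125·τ²+359/1125·τ³=56617/8000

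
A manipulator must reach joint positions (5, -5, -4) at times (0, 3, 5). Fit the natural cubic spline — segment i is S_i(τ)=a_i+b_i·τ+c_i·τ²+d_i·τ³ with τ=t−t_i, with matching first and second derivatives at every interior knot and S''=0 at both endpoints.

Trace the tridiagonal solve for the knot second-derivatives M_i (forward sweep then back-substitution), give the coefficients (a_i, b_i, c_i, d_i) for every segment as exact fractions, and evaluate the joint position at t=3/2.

Δ: Δ0=-10/3, Δ1=1/2
row 1: diag=10, rhs=23; c'=1/5, d'=23/10
back: M1=23/10
M: M0=0, M1=23/10, M2=0
seg 0: a=5, c=M0/2=0, d=(M1−M0)/(6·3)=23/180, b=Δ0−h0·(2M0+M1)/6=-269/60
seg 1: a=-5, c=M1/2=23/20, d=(M2−M1)/(6·2)=-23/120, b=Δ1−h1·(2M1+M2)/6=-31/30
t_q=3/2 → seg 0, τ=3/2; S=5+-269/60·τ+0·τ²+23/180·τ³=-207/160

  seg 0: a=5 b=-269/60 c=0 d=23/180
  seg 1: a=-5 b=-31/30 c=23/20 d=-23/120
S(3/2) = -207/160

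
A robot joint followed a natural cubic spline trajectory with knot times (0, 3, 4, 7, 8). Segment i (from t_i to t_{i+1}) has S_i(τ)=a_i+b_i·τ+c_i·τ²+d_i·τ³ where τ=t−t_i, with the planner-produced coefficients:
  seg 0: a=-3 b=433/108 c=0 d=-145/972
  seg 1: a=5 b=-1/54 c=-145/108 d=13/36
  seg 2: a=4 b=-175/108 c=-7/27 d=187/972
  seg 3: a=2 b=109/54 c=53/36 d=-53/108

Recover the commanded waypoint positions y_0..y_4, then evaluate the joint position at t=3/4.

y_0=-3 y_1=5 y_2=4 y_3=2 y_4=5
S(3/4) = -43/768

y_0 = S_0(0) = a_0 = -3
y_1 = S_1(0) = a_1 = 5
y_2 = S_2(0) = a_2 = 4
y_3 = S_3(0) = a_3 = 2
y_4 = S_3(1) = 5
t_q=3/4 is in segment 0 (τ=3/4); S_0(τ)=-43/768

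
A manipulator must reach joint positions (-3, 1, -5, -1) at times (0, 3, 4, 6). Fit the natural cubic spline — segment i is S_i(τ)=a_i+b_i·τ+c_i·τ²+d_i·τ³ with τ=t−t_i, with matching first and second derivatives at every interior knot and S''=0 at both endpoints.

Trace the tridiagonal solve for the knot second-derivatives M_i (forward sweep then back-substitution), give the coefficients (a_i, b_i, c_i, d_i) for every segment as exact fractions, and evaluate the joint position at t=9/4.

Δ: Δ0=4/3, Δ1=-6, Δ2=2
row 1: diag=8, rhs=-44; c'=1/8, d'=-11/2
row 2: denom=6−1·1/8=47/8; d'=(48−1·-11/2)/(47/8)=428/47
back: M2=428/47
back: M1=-11/2−1/8·428/47=-312/47
M: M0=0, M1=-312/47, M2=428/47, M3=0
seg 0: a=-3, c=M0/2=0, d=(M1−M0)/(6·3)=-52/141, b=Δ0−h0·(2M0+M1)/6=656/141
seg 1: a=1, c=M1/2=-156/47, d=(M2−M1)/(6·1)=370/141, b=Δ1−h1·(2M1+M2)/6=-748/141
seg 2: a=-5, c=M2/2=214/47, d=(M3−M2)/(6·2)=-107/141, b=Δ2−h2·(2M2+M3)/6=-574/141
t_q=9/4 → seg 0, τ=9/4; S=-3+656/141·τ+0·τ²+-52/141·τ³=2457/752

  seg 0: a=-3 b=656/141 c=0 d=-52/141
  seg 1: a=1 b=-748/141 c=-156/47 d=370/141
  seg 2: a=-5 b=-574/141 c=214/47 d=-107/141
S(9/4) = 2457/752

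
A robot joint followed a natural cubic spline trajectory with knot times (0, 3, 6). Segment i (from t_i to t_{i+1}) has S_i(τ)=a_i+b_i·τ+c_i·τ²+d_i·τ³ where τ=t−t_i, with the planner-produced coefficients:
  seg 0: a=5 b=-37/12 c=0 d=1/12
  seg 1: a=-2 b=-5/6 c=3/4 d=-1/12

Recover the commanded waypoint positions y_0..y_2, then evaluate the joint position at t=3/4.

y_0=5 y_1=-2 y_2=0
S(3/4) = 697/256

y_0 = S_0(0) = a_0 = 5
y_1 = S_1(0) = a_1 = -2
y_2 = S_1(3) = 0
t_q=3/4 is in segment 0 (τ=3/4); S_0(τ)=697/256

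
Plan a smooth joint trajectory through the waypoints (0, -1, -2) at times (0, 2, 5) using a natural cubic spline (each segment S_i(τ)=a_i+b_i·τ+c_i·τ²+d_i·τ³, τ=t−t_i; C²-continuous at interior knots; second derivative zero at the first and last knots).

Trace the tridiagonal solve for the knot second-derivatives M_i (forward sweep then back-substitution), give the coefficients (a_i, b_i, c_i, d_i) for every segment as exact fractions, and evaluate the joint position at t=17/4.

Δ: Δ0=-1/2, Δ1=-1/3
row 1: diag=10, rhs=1; c'=3/10, d'=1/10
back: M1=1/10
M: M0=0, M1=1/10, M2=0
seg 0: a=0, c=M0/2=0, d=(M1−M0)/(6·2)=1/120, b=Δ0−h0·(2M0+M1)/6=-8/15
seg 1: a=-1, c=M1/2=1/20, d=(M2−M1)/(6·3)=-1/180, b=Δ1−h1·(2M1+M2)/6=-13/30
t_q=17/4 → seg 1, τ=9/4; S=-1+-13/30·τ+1/20·τ²+-1/180·τ³=-457/256

  seg 0: a=0 b=-8/15 c=0 d=1/120
  seg 1: a=-1 b=-13/30 c=1/20 d=-1/180
S(17/4) = -457/256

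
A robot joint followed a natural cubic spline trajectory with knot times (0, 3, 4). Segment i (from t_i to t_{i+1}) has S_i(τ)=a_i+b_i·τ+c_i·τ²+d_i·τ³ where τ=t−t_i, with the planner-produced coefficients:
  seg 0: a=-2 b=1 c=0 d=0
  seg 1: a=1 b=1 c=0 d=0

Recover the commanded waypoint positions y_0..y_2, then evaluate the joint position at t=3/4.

y_0=-2 y_1=1 y_2=2
S(3/4) = -5/4

y_0 = S_0(0) = a_0 = -2
y_1 = S_1(0) = a_1 = 1
y_2 = S_1(1) = 2
t_q=3/4 is in segment 0 (τ=3/4); S_0(τ)=-5/4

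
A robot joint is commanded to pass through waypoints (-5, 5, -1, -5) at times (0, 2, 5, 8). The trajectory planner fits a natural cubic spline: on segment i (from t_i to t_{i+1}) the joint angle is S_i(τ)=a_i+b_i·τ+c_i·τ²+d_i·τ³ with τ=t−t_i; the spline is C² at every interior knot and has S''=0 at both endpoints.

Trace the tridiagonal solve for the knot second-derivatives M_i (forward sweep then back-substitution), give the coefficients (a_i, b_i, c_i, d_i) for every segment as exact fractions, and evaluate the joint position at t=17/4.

Δ: Δ0=5, Δ1=-2, Δ2=-4/3
row 1: diag=10, rhs=-42; c'=3/10, d'=-21/5
row 2: denom=12−3·3/10=111/10; d'=(4−3·-21/5)/(111/10)=166/111
back: M2=166/111
back: M1=-21/5−3/10·166/111=-172/37
M: M0=0, M1=-172/37, M2=166/111, M3=0
seg 0: a=-5, c=M0/2=0, d=(M1−M0)/(6·2)=-43/111, b=Δ0−h0·(2M0+M1)/6=727/111
seg 1: a=5, c=M1/2=-86/37, d=(M2−M1)/(6·3)=341/999, b=Δ1−h1·(2M1+M2)/6=211/111
seg 2: a=-1, c=M2/2=83/111, d=(M3−M2)/(6·3)=-83/999, b=Δ2−h2·(2M2+M3)/6=-314/111
t_q=17/4 → seg 1, τ=9/4; S=5+211/111·τ+-86/37·τ²+341/999·τ³=3311/2368

  seg 0: a=-5 b=727/111 c=0 d=-43/111
  seg 1: a=5 b=211/111 c=-86/37 d=341/999
  seg 2: a=-1 b=-314/111 c=83/111 d=-83/999
S(17/4) = 3311/2368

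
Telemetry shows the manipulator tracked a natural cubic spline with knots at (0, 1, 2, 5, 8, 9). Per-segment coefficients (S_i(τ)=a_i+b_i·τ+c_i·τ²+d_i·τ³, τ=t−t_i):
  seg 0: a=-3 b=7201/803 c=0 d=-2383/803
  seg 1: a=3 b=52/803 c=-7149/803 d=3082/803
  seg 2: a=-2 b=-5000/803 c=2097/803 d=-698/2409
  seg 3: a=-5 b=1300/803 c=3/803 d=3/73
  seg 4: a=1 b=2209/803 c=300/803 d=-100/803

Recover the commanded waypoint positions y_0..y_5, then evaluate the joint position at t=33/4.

y_0 = S_0(0) = a_0 = -3
y_1 = S_1(0) = a_1 = 3
y_2 = S_2(0) = a_2 = -2
y_3 = S_3(0) = a_3 = -5
y_4 = S_4(0) = a_4 = 1
y_5 = S_4(1) = 4
t_q=33/4 is in segment 4 (τ=1/4); S_4(τ)=21959/12848

y_0=-3 y_1=3 y_2=-2 y_3=-5 y_4=1 y_5=4
S(33/4) = 21959/12848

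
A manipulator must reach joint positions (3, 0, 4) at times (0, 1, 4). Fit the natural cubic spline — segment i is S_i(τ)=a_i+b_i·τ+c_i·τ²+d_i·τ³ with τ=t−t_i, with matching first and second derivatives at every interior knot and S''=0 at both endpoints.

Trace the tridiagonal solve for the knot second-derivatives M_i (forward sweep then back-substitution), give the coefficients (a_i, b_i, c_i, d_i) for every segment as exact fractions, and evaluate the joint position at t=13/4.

Δ: Δ0=-3, Δ1=4/3
row 1: diag=8, rhs=26; c'=3/8, d'=13/4
back: M1=13/4
M: M0=0, M1=13/4, M2=0
seg 0: a=3, c=M0/2=0, d=(M1−M0)/(6·1)=13/24, b=Δ0−h0·(2M0+M1)/6=-85/24
seg 1: a=0, c=M1/2=13/8, d=(M2−M1)/(6·3)=-13/72, b=Δ1−h1·(2M1+M2)/6=-23/12
t_q=13/4 → seg 1, τ=9/4; S=0+-23/12·τ+13/8·τ²+-13/72·τ³=951/512

  seg 0: a=3 b=-85/24 c=0 d=13/24
  seg 1: a=0 b=-23/12 c=13/8 d=-13/72
S(13/4) = 951/512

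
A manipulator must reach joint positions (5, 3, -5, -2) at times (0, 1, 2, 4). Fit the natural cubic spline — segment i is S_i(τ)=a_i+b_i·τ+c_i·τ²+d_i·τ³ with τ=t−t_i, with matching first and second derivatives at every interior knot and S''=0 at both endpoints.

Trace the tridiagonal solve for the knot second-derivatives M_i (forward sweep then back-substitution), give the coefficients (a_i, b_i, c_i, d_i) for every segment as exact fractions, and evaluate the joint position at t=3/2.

Δ: Δ0=-2, Δ1=-8, Δ2=3/2
row 1: diag=4, rhs=-36; c'=1/4, d'=-9
row 2: denom=6−1·1/4=23/4; d'=(57−1·-9)/(23/4)=264/23
back: M2=264/23
back: M1=-9−1/4·264/23=-273/23
M: M0=0, M1=-273/23, M2=264/23, M3=0
seg 0: a=5, c=M0/2=0, d=(M1−M0)/(6·1)=-91/46, b=Δ0−h0·(2M0+M1)/6=-1/46
seg 1: a=3, c=M1/2=-273/46, d=(M2−M1)/(6·1)=179/46, b=Δ1−h1·(2M1+M2)/6=-137/23
seg 2: a=-5, c=M2/2=132/23, d=(M3−M2)/(6·2)=-22/23, b=Δ2−h2·(2M2+M3)/6=-283/46
t_q=3/2 → seg 1, τ=1/2; S=3+-137/23·τ+-273/46·τ²+179/46·τ³=-359/368

  seg 0: a=5 b=-1/46 c=0 d=-91/46
  seg 1: a=3 b=-137/23 c=-273/46 d=179/46
  seg 2: a=-5 b=-283/46 c=132/23 d=-22/23
S(3/2) = -359/368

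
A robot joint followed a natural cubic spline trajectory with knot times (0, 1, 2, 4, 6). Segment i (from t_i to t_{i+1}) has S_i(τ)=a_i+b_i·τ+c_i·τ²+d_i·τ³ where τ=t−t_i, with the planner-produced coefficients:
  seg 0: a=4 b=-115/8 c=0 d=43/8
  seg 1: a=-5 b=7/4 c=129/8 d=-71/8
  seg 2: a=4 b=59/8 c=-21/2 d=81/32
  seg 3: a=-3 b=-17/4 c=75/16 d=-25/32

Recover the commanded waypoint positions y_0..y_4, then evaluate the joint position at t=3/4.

y_0=4 y_1=-5 y_2=4 y_3=-3 y_4=1
S(3/4) = -2311/512

y_0 = S_0(0) = a_0 = 4
y_1 = S_1(0) = a_1 = -5
y_2 = S_2(0) = a_2 = 4
y_3 = S_3(0) = a_3 = -3
y_4 = S_3(2) = 1
t_q=3/4 is in segment 0 (τ=3/4); S_0(τ)=-2311/512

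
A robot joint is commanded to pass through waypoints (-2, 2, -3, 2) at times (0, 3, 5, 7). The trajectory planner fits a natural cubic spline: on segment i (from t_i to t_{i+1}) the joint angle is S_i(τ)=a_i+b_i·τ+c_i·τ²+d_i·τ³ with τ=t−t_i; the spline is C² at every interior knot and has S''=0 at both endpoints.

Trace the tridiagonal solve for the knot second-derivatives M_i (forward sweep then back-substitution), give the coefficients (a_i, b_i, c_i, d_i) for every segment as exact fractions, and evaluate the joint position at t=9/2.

Δ: Δ0=4/3, Δ1=-5/2, Δ2=5/2
row 1: diag=10, rhs=-23; c'=1/5, d'=-23/10
row 2: denom=8−2·1/5=38/5; d'=(30−2·-23/10)/(38/5)=173/38
back: M2=173/38
back: M1=-23/10−1/5·173/38=-61/19
M: M0=0, M1=-61/19, M2=173/38, M3=0
seg 0: a=-2, c=M0/2=0, d=(M1−M0)/(6·3)=-61/342, b=Δ0−h0·(2M0+M1)/6=335/114
seg 1: a=2, c=M1/2=-61/38, d=(M2−M1)/(6·2)=295/456, b=Δ1−h1·(2M1+M2)/6=-107/57
seg 2: a=-3, c=M2/2=173/76, d=(M3−M2)/(6·2)=-173/456, b=Δ2−h2·(2M2+M3)/6=-61/114
t_q=9/2 → seg 1, τ=3/2; S=2+-107/57·τ+-61/38·τ²+295/456·τ³=-2729/1216

  seg 0: a=-2 b=335/114 c=0 d=-61/342
  seg 1: a=2 b=-107/57 c=-61/38 d=295/456
  seg 2: a=-3 b=-61/114 c=173/76 d=-173/456
S(9/2) = -2729/1216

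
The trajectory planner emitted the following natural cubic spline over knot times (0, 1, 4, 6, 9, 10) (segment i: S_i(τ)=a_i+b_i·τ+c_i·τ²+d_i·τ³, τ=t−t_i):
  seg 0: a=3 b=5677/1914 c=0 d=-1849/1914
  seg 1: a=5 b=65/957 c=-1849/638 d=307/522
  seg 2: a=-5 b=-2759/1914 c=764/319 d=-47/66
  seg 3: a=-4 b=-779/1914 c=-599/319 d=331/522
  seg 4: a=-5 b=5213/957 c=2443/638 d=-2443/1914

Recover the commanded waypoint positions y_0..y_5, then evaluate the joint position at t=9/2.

y_0=3 y_1=5 y_2=-5 y_3=-4 y_4=-5 y_5=3
S(9/2) = -26597/5104

y_0 = S_0(0) = a_0 = 3
y_1 = S_1(0) = a_1 = 5
y_2 = S_2(0) = a_2 = -5
y_3 = S_3(0) = a_3 = -4
y_4 = S_4(0) = a_4 = -5
y_5 = S_4(1) = 3
t_q=9/2 is in segment 2 (τ=1/2); S_2(τ)=-26597/5104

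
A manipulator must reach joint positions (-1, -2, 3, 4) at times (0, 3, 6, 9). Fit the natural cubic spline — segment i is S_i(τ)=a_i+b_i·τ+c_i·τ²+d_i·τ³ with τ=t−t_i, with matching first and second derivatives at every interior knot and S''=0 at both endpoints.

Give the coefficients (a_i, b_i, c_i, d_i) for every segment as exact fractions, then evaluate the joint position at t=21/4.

Δ: Δ0=-1/3, Δ1=5/3, Δ2=1/3
row 1: diag=12, rhs=12; c'=1/4, d'=1
row 2: denom=12−3·1/4=45/4; d'=(-8−3·1)/(45/4)=-44/45
back: M2=-44/45
back: M1=1−1/4·-44/45=56/45
M: M0=0, M1=56/45, M2=-44/45, M3=0
seg 0: a=-1, c=M0/2=0, d=(M1−M0)/(6·3)=28/405, b=Δ0−h0·(2M0+M1)/6=-43/45
seg 1: a=-2, c=M1/2=28/45, d=(M2−M1)/(6·3)=-10/81, b=Δ1−h1·(2M1+M2)/6=41/45
seg 2: a=3, c=M2/2=-22/45, d=(M3−M2)/(6·3)=22/405, b=Δ2−h2·(2M2+M3)/6=59/45
t_q=21/4 → seg 1, τ=9/4; S=-2+41/45·τ+28/45·τ²+-10/81·τ³=287/160

  seg 0: a=-1 b=-43/45 c=0 d=28/405
  seg 1: a=-2 b=41/45 c=28/45 d=-10/81
  seg 2: a=3 b=59/45 c=-22/45 d=22/405
S(21/4) = 287/160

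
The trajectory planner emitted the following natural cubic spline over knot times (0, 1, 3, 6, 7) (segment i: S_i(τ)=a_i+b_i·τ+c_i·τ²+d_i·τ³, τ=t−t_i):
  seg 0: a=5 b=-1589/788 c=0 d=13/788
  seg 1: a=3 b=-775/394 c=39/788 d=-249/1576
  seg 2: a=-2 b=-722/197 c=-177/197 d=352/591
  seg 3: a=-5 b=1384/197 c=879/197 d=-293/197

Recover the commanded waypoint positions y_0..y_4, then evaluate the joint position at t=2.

y_0=5 y_1=3 y_2=-2 y_3=-5 y_4=5
S(2) = 1457/1576

y_0 = S_0(0) = a_0 = 5
y_1 = S_1(0) = a_1 = 3
y_2 = S_2(0) = a_2 = -2
y_3 = S_3(0) = a_3 = -5
y_4 = S_3(1) = 5
t_q=2 is in segment 1 (τ=1); S_1(τ)=1457/1576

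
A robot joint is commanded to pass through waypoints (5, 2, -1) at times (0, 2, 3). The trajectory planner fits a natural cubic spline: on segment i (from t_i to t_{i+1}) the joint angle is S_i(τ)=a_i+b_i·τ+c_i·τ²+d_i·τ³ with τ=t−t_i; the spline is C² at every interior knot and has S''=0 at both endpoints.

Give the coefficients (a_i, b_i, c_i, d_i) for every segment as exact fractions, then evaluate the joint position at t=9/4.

  seg 0: a=5 b=-1 c=0 d=-1/8
  seg 1: a=2 b=-5/2 c=-3/4 d=1/4
S(9/4) = 341/256

Δ: Δ0=-3/2, Δ1=-3
row 1: diag=6, rhs=-9; c'=1/6, d'=-3/2
back: M1=-3/2
M: M0=0, M1=-3/2, M2=0
seg 0: a=5, c=M0/2=0, d=(M1−M0)/(6·2)=-1/8, b=Δ0−h0·(2M0+M1)/6=-1
seg 1: a=2, c=M1/2=-3/4, d=(M2−M1)/(6·1)=1/4, b=Δ1−h1·(2M1+M2)/6=-5/2
t_q=9/4 → seg 1, τ=1/4; S=2+-5/2·τ+-3/4·τ²+1/4·τ³=341/256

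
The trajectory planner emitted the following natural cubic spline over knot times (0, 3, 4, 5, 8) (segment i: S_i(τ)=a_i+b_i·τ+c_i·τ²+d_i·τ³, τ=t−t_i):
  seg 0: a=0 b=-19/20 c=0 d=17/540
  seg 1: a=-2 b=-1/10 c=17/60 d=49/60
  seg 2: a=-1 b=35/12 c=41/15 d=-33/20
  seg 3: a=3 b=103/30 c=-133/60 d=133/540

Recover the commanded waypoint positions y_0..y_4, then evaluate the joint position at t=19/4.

y_0 = S_0(0) = a_0 = 0
y_1 = S_1(0) = a_1 = -2
y_2 = S_2(0) = a_2 = -1
y_3 = S_3(0) = a_3 = 3
y_4 = S_3(3) = 0
t_q=19/4 is in segment 2 (τ=3/4); S_2(τ)=2597/1280

y_0=0 y_1=-2 y_2=-1 y_3=3 y_4=0
S(19/4) = 2597/1280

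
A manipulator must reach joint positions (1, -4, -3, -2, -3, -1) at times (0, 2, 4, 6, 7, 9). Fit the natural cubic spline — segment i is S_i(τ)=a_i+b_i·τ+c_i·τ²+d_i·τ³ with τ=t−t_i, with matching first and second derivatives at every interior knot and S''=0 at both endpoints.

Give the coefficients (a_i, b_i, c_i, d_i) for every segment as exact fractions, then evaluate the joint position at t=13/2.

  seg 0: a=1 b=-3109/954 c=0 d=181/954
  seg 1: a=-4 b=-937/954 c=181/159 d=-379/1908
  seg 2: a=-3 b=1133/954 c=-17/318 d=-277/1908
  seg 3: a=-2 b=-733/954 c=-49/53 d=661/954
  seg 4: a=-3 b=-257/477 c=367/318 d=-367/1908
S(13/2) = -6433/2544

Δ: Δ0=-5/2, Δ1=1/2, Δ2=1/2, Δ3=-1, Δ4=1
row 1: diag=8, rhs=18; c'=1/4, d'=9/4
row 2: denom=8−2·1/4=15/2; d'=(0−2·9/4)/(15/2)=-3/5
row 3: denom=6−2·4/15=82/15; d'=(-9−2·-3/5)/(82/15)=-117/82
row 4: denom=6−1·15/82=477/82; d'=(12−1·-117/82)/(477/82)=367/159
back: M4=367/159
back: M3=-117/82−15/82·367/159=-98/53
back: M2=-3/5−4/15·-98/53=-17/159
back: M1=9/4−1/4·-17/159=362/159
M: M0=0, M1=362/159, M2=-17/159, M3=-98/53, M4=367/159, M5=0
seg 0: a=1, c=M0/2=0, d=(M1−M0)/(6·2)=181/954, b=Δ0−h0·(2M0+M1)/6=-3109/954
seg 1: a=-4, c=M1/2=181/159, d=(M2−M1)/(6·2)=-379/1908, b=Δ1−h1·(2M1+M2)/6=-937/954
seg 2: a=-3, c=M2/2=-17/318, d=(M3−M2)/(6·2)=-277/1908, b=Δ2−h2·(2M2+M3)/6=1133/954
seg 3: a=-2, c=M3/2=-49/53, d=(M4−M3)/(6·1)=661/954, b=Δ3−h3·(2M3+M4)/6=-733/954
seg 4: a=-3, c=M4/2=367/318, d=(M5−M4)/(6·2)=-367/1908, b=Δ4−h4·(2M4+M5)/6=-257/477
t_q=13/2 → seg 3, τ=1/2; S=-2+-733/954·τ+-49/53·τ²+661/954·τ³=-6433/2544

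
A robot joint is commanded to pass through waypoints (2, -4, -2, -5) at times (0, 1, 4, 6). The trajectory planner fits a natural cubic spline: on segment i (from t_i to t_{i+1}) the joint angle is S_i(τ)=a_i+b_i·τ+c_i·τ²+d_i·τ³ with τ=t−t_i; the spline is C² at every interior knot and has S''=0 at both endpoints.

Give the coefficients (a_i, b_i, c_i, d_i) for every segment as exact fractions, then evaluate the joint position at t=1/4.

Δ: Δ0=-6, Δ1=2/3, Δ2=-3/2
row 1: diag=8, rhs=40; c'=3/8, d'=5
row 2: denom=10−3·3/8=71/8; d'=(-13−3·5)/(71/8)=-224/71
back: M2=-224/71
back: M1=5−3/8·-224/71=439/71
M: M0=0, M1=439/71, M2=-224/71, M3=0
seg 0: a=2, c=M0/2=0, d=(M1−M0)/(6·1)=439/426, b=Δ0−h0·(2M0+M1)/6=-2995/426
seg 1: a=-4, c=M1/2=439/142, d=(M2−M1)/(6·3)=-221/426, b=Δ1−h1·(2M1+M2)/6=-839/213
seg 2: a=-2, c=M2/2=-112/71, d=(M3−M2)/(6·2)=56/213, b=Δ2−h2·(2M2+M3)/6=257/426
t_q=1/4 → seg 0, τ=1/4; S=2+-2995/426·τ+0·τ²+439/426·τ³=2349/9088

  seg 0: a=2 b=-2995/426 c=0 d=439/426
  seg 1: a=-4 b=-839/213 c=439/142 d=-221/426
  seg 2: a=-2 b=257/426 c=-112/71 d=56/213
S(1/4) = 2349/9088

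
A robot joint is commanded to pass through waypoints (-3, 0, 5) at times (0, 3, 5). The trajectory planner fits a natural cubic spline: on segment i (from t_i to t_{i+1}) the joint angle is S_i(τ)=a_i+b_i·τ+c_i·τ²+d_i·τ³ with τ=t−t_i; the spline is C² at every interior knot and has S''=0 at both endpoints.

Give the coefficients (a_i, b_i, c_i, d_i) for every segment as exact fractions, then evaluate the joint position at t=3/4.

  seg 0: a=-3 b=11/20 c=0 d=1/20
  seg 1: a=0 b=19/10 c=9/20 d=-3/40
S(3/4) = -657/256

Δ: Δ0=1, Δ1=5/2
row 1: diag=10, rhs=9; c'=1/5, d'=9/10
back: M1=9/10
M: M0=0, M1=9/10, M2=0
seg 0: a=-3, c=M0/2=0, d=(M1−M0)/(6·3)=1/20, b=Δ0−h0·(2M0+M1)/6=11/20
seg 1: a=0, c=M1/2=9/20, d=(M2−M1)/(6·2)=-3/40, b=Δ1−h1·(2M1+M2)/6=19/10
t_q=3/4 → seg 0, τ=3/4; S=-3+11/20·τ+0·τ²+1/20·τ³=-657/256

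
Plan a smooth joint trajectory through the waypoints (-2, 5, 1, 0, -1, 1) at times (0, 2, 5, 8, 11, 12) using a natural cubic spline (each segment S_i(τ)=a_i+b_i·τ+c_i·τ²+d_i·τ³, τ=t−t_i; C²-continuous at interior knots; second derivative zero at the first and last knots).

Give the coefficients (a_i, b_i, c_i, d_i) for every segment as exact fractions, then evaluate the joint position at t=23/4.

  seg 0: a=-2 b=3061/662 c=0 d=-93/331
  seg 1: a=5 b=829/662 c=-558/331 d=4909/17874
  seg 2: a=1 b=-479/331 c=1561/1986 d=-2471/17874
  seg 3: a=0 b=-307/662 c=-455/993 d=2989/17874
  seg 4: a=-1 b=431/331 c=693/662 d=-231/662
S(23/4) = 12645/42368

Δ: Δ0=7/2, Δ1=-4/3, Δ2=-1/3, Δ3=-1/3, Δ4=2
row 1: diag=10, rhs=-29; c'=3/10, d'=-29/10
row 2: denom=12−3·3/10=111/10; d'=(6−3·-29/10)/(111/10)=49/37
row 3: denom=12−3·10/37=414/37; d'=(0−3·49/37)/(414/37)=-49/138
row 4: denom=8−3·37/138=331/46; d'=(14−3·-49/138)/(331/46)=693/331
back: M4=693/331
back: M3=-49/138−37/138·693/331=-910/993
back: M2=49/37−10/37·-910/993=1561/993
back: M1=-29/10−3/10·1561/993=-1116/331
M: M0=0, M1=-1116/331, M2=1561/993, M3=-910/993, M4=693/331, M5=0
seg 0: a=-2, c=M0/2=0, d=(M1−M0)/(6·2)=-93/331, b=Δ0−h0·(2M0+M1)/6=3061/662
seg 1: a=5, c=M1/2=-558/331, d=(M2−M1)/(6·3)=4909/17874, b=Δ1−h1·(2M1+M2)/6=829/662
seg 2: a=1, c=M2/2=1561/1986, d=(M3−M2)/(6·3)=-2471/17874, b=Δ2−h2·(2M2+M3)/6=-479/331
seg 3: a=0, c=M3/2=-455/993, d=(M4−M3)/(6·3)=2989/17874, b=Δ3−h3·(2M3+M4)/6=-307/662
seg 4: a=-1, c=M4/2=693/662, d=(M5−M4)/(6·1)=-231/662, b=Δ4−h4·(2M4+M5)/6=431/331
t_q=23/4 → seg 2, τ=3/4; S=1+-479/331·τ+1561/1986·τ²+-2471/17874·τ³=12645/42368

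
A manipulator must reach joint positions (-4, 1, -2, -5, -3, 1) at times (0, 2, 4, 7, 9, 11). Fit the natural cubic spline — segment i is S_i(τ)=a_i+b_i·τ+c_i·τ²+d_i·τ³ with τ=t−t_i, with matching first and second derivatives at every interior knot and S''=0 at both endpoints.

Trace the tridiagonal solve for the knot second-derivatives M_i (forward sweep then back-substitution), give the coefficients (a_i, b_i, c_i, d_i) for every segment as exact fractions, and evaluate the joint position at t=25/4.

  seg 0: a=-4 b=2311/650 c=0 d=-343/1300
  seg 1: a=1 b=253/650 c=-1029/650 d=83/260
  seg 2: a=-2 b=-1373/650 c=108/325 d=1/78
  seg 3: a=-5 b=74/325 c=291/650 d=-2/65
  seg 4: a=-3 b=536/325 c=171/650 d=-57/1300
S(25/4) = -204853/41600

Δ: Δ0=5/2, Δ1=-3/2, Δ2=-1, Δ3=1, Δ4=2
row 1: diag=8, rhs=-24; c'=1/4, d'=-3
row 2: denom=10−2·1/4=19/2; d'=(3−2·-3)/(19/2)=18/19
row 3: denom=10−3·6/19=172/19; d'=(12−3·18/19)/(172/19)=87/86
row 4: denom=8−2·19/86=325/43; d'=(6−2·87/86)/(325/43)=171/325
back: M4=171/325
back: M3=87/86−19/86·171/325=291/325
back: M2=18/19−6/19·291/325=216/325
back: M1=-3−1/4·216/325=-1029/325
M: M0=0, M1=-1029/325, M2=216/325, M3=291/325, M4=171/325, M5=0
seg 0: a=-4, c=M0/2=0, d=(M1−M0)/(6·2)=-343/1300, b=Δ0−h0·(2M0+M1)/6=2311/650
seg 1: a=1, c=M1/2=-1029/650, d=(M2−M1)/(6·2)=83/260, b=Δ1−h1·(2M1+M2)/6=253/650
seg 2: a=-2, c=M2/2=108/325, d=(M3−M2)/(6·3)=1/78, b=Δ2−h2·(2M2+M3)/6=-1373/650
seg 3: a=-5, c=M3/2=291/650, d=(M4−M3)/(6·2)=-2/65, b=Δ3−h3·(2M3+M4)/6=74/325
seg 4: a=-3, c=M4/2=171/650, d=(M5−M4)/(6·2)=-57/1300, b=Δ4−h4·(2M4+M5)/6=536/325
t_q=25/4 → seg 2, τ=9/4; S=-2+-1373/650·τ+108/325·τ²+1/78·τ³=-204853/41600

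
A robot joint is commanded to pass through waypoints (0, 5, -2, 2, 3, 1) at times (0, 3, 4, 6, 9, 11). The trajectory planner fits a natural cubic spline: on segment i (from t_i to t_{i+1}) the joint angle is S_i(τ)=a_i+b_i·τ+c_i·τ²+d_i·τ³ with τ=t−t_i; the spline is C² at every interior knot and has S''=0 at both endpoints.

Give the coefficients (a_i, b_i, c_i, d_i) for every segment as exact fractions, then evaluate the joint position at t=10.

  seg 0: a=0 b=7428/1319 c=0 d=-15689/35613
  seg 1: a=5 b=-8261/1319 c=-15689/3957 d=12773/3957
  seg 2: a=-2 b=-17842/3957 c=22630/3957 d=-4876/3957
  seg 3: a=2 b=4722/1319 c=-6626/3957 d=7031/35613
  seg 4: a=3 b=-1499/1319 c=135/1319 d=-45/2638
S(10) = 5141/2638

Δ: Δ0=5/3, Δ1=-7, Δ2=2, Δ3=1/3, Δ4=-1
row 1: diag=8, rhs=-52; c'=1/8, d'=-13/2
row 2: denom=6−1·1/8=47/8; d'=(54−1·-13/2)/(47/8)=484/47
row 3: denom=10−2·16/47=438/47; d'=(-10−2·484/47)/(438/47)=-719/219
row 4: denom=10−3·47/146=1319/146; d'=(-8−3·-719/219)/(1319/146)=270/1319
back: M4=270/1319
back: M3=-719/219−47/146·270/1319=-13252/3957
back: M2=484/47−16/47·-13252/3957=45260/3957
back: M1=-13/2−1/8·45260/3957=-31378/3957
M: M0=0, M1=-31378/3957, M2=45260/3957, M3=-13252/3957, M4=270/1319, M5=0
seg 0: a=0, c=M0/2=0, d=(M1−M0)/(6·3)=-15689/35613, b=Δ0−h0·(2M0+M1)/6=7428/1319
seg 1: a=5, c=M1/2=-15689/3957, d=(M2−M1)/(6·1)=12773/3957, b=Δ1−h1·(2M1+M2)/6=-8261/1319
seg 2: a=-2, c=M2/2=22630/3957, d=(M3−M2)/(6·2)=-4876/3957, b=Δ2−h2·(2M2+M3)/6=-17842/3957
seg 3: a=2, c=M3/2=-6626/3957, d=(M4−M3)/(6·3)=7031/35613, b=Δ3−h3·(2M3+M4)/6=4722/1319
seg 4: a=3, c=M4/2=135/1319, d=(M5−M4)/(6·2)=-45/2638, b=Δ4−h4·(2M4+M5)/6=-1499/1319
t_q=10 → seg 4, τ=1; S=3+-1499/1319·τ+135/1319·τ²+-45/2638·τ³=5141/2638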